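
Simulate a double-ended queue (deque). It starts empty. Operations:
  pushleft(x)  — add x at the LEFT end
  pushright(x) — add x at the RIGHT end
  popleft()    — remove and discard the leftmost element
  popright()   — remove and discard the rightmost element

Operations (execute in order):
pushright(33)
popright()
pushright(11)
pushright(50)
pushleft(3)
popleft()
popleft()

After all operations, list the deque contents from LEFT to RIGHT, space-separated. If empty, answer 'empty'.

Answer: 50

Derivation:
pushright(33): [33]
popright(): []
pushright(11): [11]
pushright(50): [11, 50]
pushleft(3): [3, 11, 50]
popleft(): [11, 50]
popleft(): [50]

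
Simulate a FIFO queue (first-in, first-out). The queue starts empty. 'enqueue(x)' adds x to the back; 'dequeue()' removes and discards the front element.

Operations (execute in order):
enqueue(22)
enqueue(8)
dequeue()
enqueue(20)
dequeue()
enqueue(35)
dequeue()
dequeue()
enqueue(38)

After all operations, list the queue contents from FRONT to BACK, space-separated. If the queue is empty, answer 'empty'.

Answer: 38

Derivation:
enqueue(22): [22]
enqueue(8): [22, 8]
dequeue(): [8]
enqueue(20): [8, 20]
dequeue(): [20]
enqueue(35): [20, 35]
dequeue(): [35]
dequeue(): []
enqueue(38): [38]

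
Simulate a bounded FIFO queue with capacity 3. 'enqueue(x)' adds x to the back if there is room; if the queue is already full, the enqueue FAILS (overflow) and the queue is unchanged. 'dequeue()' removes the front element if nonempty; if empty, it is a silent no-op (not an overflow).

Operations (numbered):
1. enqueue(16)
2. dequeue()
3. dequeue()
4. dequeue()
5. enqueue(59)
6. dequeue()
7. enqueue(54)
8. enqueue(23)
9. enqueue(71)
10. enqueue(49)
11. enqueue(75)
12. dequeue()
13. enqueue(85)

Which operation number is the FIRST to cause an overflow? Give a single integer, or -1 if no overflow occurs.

Answer: 10

Derivation:
1. enqueue(16): size=1
2. dequeue(): size=0
3. dequeue(): empty, no-op, size=0
4. dequeue(): empty, no-op, size=0
5. enqueue(59): size=1
6. dequeue(): size=0
7. enqueue(54): size=1
8. enqueue(23): size=2
9. enqueue(71): size=3
10. enqueue(49): size=3=cap → OVERFLOW (fail)
11. enqueue(75): size=3=cap → OVERFLOW (fail)
12. dequeue(): size=2
13. enqueue(85): size=3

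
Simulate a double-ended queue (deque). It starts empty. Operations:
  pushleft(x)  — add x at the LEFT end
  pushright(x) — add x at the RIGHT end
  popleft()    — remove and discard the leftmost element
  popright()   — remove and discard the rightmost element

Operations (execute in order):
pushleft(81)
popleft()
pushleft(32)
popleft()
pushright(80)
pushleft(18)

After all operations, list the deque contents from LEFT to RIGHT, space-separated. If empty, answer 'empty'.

Answer: 18 80

Derivation:
pushleft(81): [81]
popleft(): []
pushleft(32): [32]
popleft(): []
pushright(80): [80]
pushleft(18): [18, 80]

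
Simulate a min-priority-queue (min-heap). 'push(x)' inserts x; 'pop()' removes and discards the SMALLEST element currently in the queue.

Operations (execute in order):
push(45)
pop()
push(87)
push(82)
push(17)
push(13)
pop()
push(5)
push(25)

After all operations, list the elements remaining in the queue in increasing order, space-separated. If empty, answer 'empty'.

Answer: 5 17 25 82 87

Derivation:
push(45): heap contents = [45]
pop() → 45: heap contents = []
push(87): heap contents = [87]
push(82): heap contents = [82, 87]
push(17): heap contents = [17, 82, 87]
push(13): heap contents = [13, 17, 82, 87]
pop() → 13: heap contents = [17, 82, 87]
push(5): heap contents = [5, 17, 82, 87]
push(25): heap contents = [5, 17, 25, 82, 87]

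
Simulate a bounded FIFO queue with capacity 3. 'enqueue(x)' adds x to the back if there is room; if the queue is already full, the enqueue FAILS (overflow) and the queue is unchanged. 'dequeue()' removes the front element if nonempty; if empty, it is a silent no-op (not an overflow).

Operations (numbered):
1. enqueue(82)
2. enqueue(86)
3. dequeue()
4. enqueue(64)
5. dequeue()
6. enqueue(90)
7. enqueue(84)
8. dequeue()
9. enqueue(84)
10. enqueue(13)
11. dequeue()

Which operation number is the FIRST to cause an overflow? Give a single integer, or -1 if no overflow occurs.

1. enqueue(82): size=1
2. enqueue(86): size=2
3. dequeue(): size=1
4. enqueue(64): size=2
5. dequeue(): size=1
6. enqueue(90): size=2
7. enqueue(84): size=3
8. dequeue(): size=2
9. enqueue(84): size=3
10. enqueue(13): size=3=cap → OVERFLOW (fail)
11. dequeue(): size=2

Answer: 10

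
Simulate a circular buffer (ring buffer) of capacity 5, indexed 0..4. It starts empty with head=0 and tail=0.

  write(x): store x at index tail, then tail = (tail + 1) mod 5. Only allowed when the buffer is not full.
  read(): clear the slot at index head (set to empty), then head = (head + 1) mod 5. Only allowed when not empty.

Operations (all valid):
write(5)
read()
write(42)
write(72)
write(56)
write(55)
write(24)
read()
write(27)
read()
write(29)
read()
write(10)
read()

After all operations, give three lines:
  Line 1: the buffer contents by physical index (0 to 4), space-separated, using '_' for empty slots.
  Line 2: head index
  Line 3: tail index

Answer: 24 27 29 10 _
0
4

Derivation:
write(5): buf=[5 _ _ _ _], head=0, tail=1, size=1
read(): buf=[_ _ _ _ _], head=1, tail=1, size=0
write(42): buf=[_ 42 _ _ _], head=1, tail=2, size=1
write(72): buf=[_ 42 72 _ _], head=1, tail=3, size=2
write(56): buf=[_ 42 72 56 _], head=1, tail=4, size=3
write(55): buf=[_ 42 72 56 55], head=1, tail=0, size=4
write(24): buf=[24 42 72 56 55], head=1, tail=1, size=5
read(): buf=[24 _ 72 56 55], head=2, tail=1, size=4
write(27): buf=[24 27 72 56 55], head=2, tail=2, size=5
read(): buf=[24 27 _ 56 55], head=3, tail=2, size=4
write(29): buf=[24 27 29 56 55], head=3, tail=3, size=5
read(): buf=[24 27 29 _ 55], head=4, tail=3, size=4
write(10): buf=[24 27 29 10 55], head=4, tail=4, size=5
read(): buf=[24 27 29 10 _], head=0, tail=4, size=4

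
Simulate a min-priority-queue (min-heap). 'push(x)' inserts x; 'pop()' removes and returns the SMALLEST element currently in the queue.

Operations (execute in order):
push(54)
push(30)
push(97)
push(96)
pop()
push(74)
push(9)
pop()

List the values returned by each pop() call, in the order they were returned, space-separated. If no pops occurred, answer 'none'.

Answer: 30 9

Derivation:
push(54): heap contents = [54]
push(30): heap contents = [30, 54]
push(97): heap contents = [30, 54, 97]
push(96): heap contents = [30, 54, 96, 97]
pop() → 30: heap contents = [54, 96, 97]
push(74): heap contents = [54, 74, 96, 97]
push(9): heap contents = [9, 54, 74, 96, 97]
pop() → 9: heap contents = [54, 74, 96, 97]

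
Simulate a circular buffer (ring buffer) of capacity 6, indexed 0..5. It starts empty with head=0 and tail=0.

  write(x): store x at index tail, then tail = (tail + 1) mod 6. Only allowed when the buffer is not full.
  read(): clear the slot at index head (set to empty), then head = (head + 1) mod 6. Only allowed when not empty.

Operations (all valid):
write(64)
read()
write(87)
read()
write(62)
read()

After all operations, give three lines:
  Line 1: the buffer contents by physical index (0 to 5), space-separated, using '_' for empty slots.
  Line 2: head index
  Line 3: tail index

Answer: _ _ _ _ _ _
3
3

Derivation:
write(64): buf=[64 _ _ _ _ _], head=0, tail=1, size=1
read(): buf=[_ _ _ _ _ _], head=1, tail=1, size=0
write(87): buf=[_ 87 _ _ _ _], head=1, tail=2, size=1
read(): buf=[_ _ _ _ _ _], head=2, tail=2, size=0
write(62): buf=[_ _ 62 _ _ _], head=2, tail=3, size=1
read(): buf=[_ _ _ _ _ _], head=3, tail=3, size=0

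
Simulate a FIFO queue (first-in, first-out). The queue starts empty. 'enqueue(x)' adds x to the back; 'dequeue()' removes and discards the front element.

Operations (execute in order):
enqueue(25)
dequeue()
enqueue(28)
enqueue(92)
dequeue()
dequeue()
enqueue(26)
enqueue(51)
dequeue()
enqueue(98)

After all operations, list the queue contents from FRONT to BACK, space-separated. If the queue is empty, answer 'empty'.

Answer: 51 98

Derivation:
enqueue(25): [25]
dequeue(): []
enqueue(28): [28]
enqueue(92): [28, 92]
dequeue(): [92]
dequeue(): []
enqueue(26): [26]
enqueue(51): [26, 51]
dequeue(): [51]
enqueue(98): [51, 98]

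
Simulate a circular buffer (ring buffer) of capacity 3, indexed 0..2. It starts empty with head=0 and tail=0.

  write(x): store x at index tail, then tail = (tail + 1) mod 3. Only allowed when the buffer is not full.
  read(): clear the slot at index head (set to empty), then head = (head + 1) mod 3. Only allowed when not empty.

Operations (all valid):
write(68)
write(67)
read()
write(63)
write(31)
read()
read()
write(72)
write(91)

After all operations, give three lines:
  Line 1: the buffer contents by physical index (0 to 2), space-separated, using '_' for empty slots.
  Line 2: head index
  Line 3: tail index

Answer: 31 72 91
0
0

Derivation:
write(68): buf=[68 _ _], head=0, tail=1, size=1
write(67): buf=[68 67 _], head=0, tail=2, size=2
read(): buf=[_ 67 _], head=1, tail=2, size=1
write(63): buf=[_ 67 63], head=1, tail=0, size=2
write(31): buf=[31 67 63], head=1, tail=1, size=3
read(): buf=[31 _ 63], head=2, tail=1, size=2
read(): buf=[31 _ _], head=0, tail=1, size=1
write(72): buf=[31 72 _], head=0, tail=2, size=2
write(91): buf=[31 72 91], head=0, tail=0, size=3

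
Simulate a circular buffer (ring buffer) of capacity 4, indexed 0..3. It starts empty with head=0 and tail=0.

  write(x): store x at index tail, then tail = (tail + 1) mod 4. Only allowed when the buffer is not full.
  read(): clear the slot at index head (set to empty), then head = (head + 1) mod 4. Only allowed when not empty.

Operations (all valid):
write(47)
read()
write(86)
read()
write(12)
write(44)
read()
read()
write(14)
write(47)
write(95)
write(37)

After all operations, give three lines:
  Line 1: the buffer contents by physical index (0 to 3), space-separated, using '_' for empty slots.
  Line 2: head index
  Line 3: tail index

Answer: 14 47 95 37
0
0

Derivation:
write(47): buf=[47 _ _ _], head=0, tail=1, size=1
read(): buf=[_ _ _ _], head=1, tail=1, size=0
write(86): buf=[_ 86 _ _], head=1, tail=2, size=1
read(): buf=[_ _ _ _], head=2, tail=2, size=0
write(12): buf=[_ _ 12 _], head=2, tail=3, size=1
write(44): buf=[_ _ 12 44], head=2, tail=0, size=2
read(): buf=[_ _ _ 44], head=3, tail=0, size=1
read(): buf=[_ _ _ _], head=0, tail=0, size=0
write(14): buf=[14 _ _ _], head=0, tail=1, size=1
write(47): buf=[14 47 _ _], head=0, tail=2, size=2
write(95): buf=[14 47 95 _], head=0, tail=3, size=3
write(37): buf=[14 47 95 37], head=0, tail=0, size=4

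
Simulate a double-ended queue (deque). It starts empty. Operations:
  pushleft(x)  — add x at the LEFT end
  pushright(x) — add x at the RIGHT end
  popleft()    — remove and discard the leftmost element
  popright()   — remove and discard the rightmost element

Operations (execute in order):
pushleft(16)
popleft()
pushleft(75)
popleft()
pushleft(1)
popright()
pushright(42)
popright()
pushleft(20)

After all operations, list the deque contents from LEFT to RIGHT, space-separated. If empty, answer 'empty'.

pushleft(16): [16]
popleft(): []
pushleft(75): [75]
popleft(): []
pushleft(1): [1]
popright(): []
pushright(42): [42]
popright(): []
pushleft(20): [20]

Answer: 20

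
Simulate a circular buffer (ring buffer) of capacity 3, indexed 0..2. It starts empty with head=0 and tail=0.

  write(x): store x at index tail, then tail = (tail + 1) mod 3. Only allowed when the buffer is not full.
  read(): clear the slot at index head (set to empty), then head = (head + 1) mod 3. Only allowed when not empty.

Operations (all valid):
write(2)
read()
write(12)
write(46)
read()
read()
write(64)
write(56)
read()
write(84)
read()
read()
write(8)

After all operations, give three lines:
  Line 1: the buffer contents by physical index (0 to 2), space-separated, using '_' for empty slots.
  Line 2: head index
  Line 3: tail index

write(2): buf=[2 _ _], head=0, tail=1, size=1
read(): buf=[_ _ _], head=1, tail=1, size=0
write(12): buf=[_ 12 _], head=1, tail=2, size=1
write(46): buf=[_ 12 46], head=1, tail=0, size=2
read(): buf=[_ _ 46], head=2, tail=0, size=1
read(): buf=[_ _ _], head=0, tail=0, size=0
write(64): buf=[64 _ _], head=0, tail=1, size=1
write(56): buf=[64 56 _], head=0, tail=2, size=2
read(): buf=[_ 56 _], head=1, tail=2, size=1
write(84): buf=[_ 56 84], head=1, tail=0, size=2
read(): buf=[_ _ 84], head=2, tail=0, size=1
read(): buf=[_ _ _], head=0, tail=0, size=0
write(8): buf=[8 _ _], head=0, tail=1, size=1

Answer: 8 _ _
0
1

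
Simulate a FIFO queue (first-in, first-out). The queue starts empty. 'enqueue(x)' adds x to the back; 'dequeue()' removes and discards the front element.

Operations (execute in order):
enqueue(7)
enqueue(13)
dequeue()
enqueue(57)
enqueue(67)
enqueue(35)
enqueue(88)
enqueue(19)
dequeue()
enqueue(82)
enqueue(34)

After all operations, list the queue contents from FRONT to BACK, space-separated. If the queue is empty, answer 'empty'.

enqueue(7): [7]
enqueue(13): [7, 13]
dequeue(): [13]
enqueue(57): [13, 57]
enqueue(67): [13, 57, 67]
enqueue(35): [13, 57, 67, 35]
enqueue(88): [13, 57, 67, 35, 88]
enqueue(19): [13, 57, 67, 35, 88, 19]
dequeue(): [57, 67, 35, 88, 19]
enqueue(82): [57, 67, 35, 88, 19, 82]
enqueue(34): [57, 67, 35, 88, 19, 82, 34]

Answer: 57 67 35 88 19 82 34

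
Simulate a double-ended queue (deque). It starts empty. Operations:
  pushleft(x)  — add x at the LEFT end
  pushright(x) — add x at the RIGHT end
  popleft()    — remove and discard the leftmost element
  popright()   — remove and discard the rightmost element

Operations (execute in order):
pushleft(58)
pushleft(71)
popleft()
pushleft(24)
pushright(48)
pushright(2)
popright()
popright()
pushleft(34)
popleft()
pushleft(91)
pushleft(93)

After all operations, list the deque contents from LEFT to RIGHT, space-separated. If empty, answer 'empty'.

Answer: 93 91 24 58

Derivation:
pushleft(58): [58]
pushleft(71): [71, 58]
popleft(): [58]
pushleft(24): [24, 58]
pushright(48): [24, 58, 48]
pushright(2): [24, 58, 48, 2]
popright(): [24, 58, 48]
popright(): [24, 58]
pushleft(34): [34, 24, 58]
popleft(): [24, 58]
pushleft(91): [91, 24, 58]
pushleft(93): [93, 91, 24, 58]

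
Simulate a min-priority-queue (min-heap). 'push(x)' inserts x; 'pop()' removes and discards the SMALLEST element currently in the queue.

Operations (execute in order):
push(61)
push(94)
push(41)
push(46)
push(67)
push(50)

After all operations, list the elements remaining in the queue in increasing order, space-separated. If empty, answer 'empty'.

push(61): heap contents = [61]
push(94): heap contents = [61, 94]
push(41): heap contents = [41, 61, 94]
push(46): heap contents = [41, 46, 61, 94]
push(67): heap contents = [41, 46, 61, 67, 94]
push(50): heap contents = [41, 46, 50, 61, 67, 94]

Answer: 41 46 50 61 67 94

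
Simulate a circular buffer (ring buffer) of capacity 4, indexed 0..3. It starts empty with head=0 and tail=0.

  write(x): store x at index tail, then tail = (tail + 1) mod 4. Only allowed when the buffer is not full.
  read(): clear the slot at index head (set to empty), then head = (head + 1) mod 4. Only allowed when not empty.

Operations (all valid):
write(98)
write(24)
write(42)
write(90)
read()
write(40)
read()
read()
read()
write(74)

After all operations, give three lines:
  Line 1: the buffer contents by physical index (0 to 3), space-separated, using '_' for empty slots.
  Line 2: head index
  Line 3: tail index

Answer: 40 74 _ _
0
2

Derivation:
write(98): buf=[98 _ _ _], head=0, tail=1, size=1
write(24): buf=[98 24 _ _], head=0, tail=2, size=2
write(42): buf=[98 24 42 _], head=0, tail=3, size=3
write(90): buf=[98 24 42 90], head=0, tail=0, size=4
read(): buf=[_ 24 42 90], head=1, tail=0, size=3
write(40): buf=[40 24 42 90], head=1, tail=1, size=4
read(): buf=[40 _ 42 90], head=2, tail=1, size=3
read(): buf=[40 _ _ 90], head=3, tail=1, size=2
read(): buf=[40 _ _ _], head=0, tail=1, size=1
write(74): buf=[40 74 _ _], head=0, tail=2, size=2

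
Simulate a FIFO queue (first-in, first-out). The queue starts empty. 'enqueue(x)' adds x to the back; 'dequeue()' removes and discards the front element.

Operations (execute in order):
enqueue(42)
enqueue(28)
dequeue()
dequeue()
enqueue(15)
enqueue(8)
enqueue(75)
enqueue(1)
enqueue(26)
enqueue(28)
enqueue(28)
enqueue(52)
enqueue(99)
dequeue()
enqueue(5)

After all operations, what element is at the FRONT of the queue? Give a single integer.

enqueue(42): queue = [42]
enqueue(28): queue = [42, 28]
dequeue(): queue = [28]
dequeue(): queue = []
enqueue(15): queue = [15]
enqueue(8): queue = [15, 8]
enqueue(75): queue = [15, 8, 75]
enqueue(1): queue = [15, 8, 75, 1]
enqueue(26): queue = [15, 8, 75, 1, 26]
enqueue(28): queue = [15, 8, 75, 1, 26, 28]
enqueue(28): queue = [15, 8, 75, 1, 26, 28, 28]
enqueue(52): queue = [15, 8, 75, 1, 26, 28, 28, 52]
enqueue(99): queue = [15, 8, 75, 1, 26, 28, 28, 52, 99]
dequeue(): queue = [8, 75, 1, 26, 28, 28, 52, 99]
enqueue(5): queue = [8, 75, 1, 26, 28, 28, 52, 99, 5]

Answer: 8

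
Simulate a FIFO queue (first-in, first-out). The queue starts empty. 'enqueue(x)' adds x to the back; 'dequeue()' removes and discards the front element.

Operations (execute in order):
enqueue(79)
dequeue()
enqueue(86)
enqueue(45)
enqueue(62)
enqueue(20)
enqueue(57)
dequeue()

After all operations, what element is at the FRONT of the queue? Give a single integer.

Answer: 45

Derivation:
enqueue(79): queue = [79]
dequeue(): queue = []
enqueue(86): queue = [86]
enqueue(45): queue = [86, 45]
enqueue(62): queue = [86, 45, 62]
enqueue(20): queue = [86, 45, 62, 20]
enqueue(57): queue = [86, 45, 62, 20, 57]
dequeue(): queue = [45, 62, 20, 57]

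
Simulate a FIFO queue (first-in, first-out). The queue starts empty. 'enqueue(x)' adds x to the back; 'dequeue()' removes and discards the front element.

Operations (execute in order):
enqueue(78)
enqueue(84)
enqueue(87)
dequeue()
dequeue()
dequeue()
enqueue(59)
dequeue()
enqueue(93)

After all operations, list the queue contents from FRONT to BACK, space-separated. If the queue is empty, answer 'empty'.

enqueue(78): [78]
enqueue(84): [78, 84]
enqueue(87): [78, 84, 87]
dequeue(): [84, 87]
dequeue(): [87]
dequeue(): []
enqueue(59): [59]
dequeue(): []
enqueue(93): [93]

Answer: 93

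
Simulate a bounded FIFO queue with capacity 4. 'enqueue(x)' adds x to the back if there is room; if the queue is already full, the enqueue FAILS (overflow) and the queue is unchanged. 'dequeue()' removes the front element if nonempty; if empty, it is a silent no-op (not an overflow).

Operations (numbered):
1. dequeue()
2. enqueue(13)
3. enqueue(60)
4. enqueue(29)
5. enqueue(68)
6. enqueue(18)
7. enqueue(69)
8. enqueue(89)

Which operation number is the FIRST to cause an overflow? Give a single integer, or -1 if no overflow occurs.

Answer: 6

Derivation:
1. dequeue(): empty, no-op, size=0
2. enqueue(13): size=1
3. enqueue(60): size=2
4. enqueue(29): size=3
5. enqueue(68): size=4
6. enqueue(18): size=4=cap → OVERFLOW (fail)
7. enqueue(69): size=4=cap → OVERFLOW (fail)
8. enqueue(89): size=4=cap → OVERFLOW (fail)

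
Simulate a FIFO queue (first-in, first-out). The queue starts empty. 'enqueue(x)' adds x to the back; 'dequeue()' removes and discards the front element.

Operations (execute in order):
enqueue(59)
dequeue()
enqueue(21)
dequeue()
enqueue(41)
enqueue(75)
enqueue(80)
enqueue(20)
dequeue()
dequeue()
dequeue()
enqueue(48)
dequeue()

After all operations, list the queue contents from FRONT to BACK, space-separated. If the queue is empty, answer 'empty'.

Answer: 48

Derivation:
enqueue(59): [59]
dequeue(): []
enqueue(21): [21]
dequeue(): []
enqueue(41): [41]
enqueue(75): [41, 75]
enqueue(80): [41, 75, 80]
enqueue(20): [41, 75, 80, 20]
dequeue(): [75, 80, 20]
dequeue(): [80, 20]
dequeue(): [20]
enqueue(48): [20, 48]
dequeue(): [48]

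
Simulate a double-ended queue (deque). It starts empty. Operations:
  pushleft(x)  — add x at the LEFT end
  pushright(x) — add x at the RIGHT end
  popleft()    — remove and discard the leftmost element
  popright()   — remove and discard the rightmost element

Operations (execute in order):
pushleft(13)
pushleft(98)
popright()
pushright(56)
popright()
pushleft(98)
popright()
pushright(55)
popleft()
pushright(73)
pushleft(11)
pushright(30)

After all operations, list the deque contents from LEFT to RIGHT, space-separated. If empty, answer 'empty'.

Answer: 11 55 73 30

Derivation:
pushleft(13): [13]
pushleft(98): [98, 13]
popright(): [98]
pushright(56): [98, 56]
popright(): [98]
pushleft(98): [98, 98]
popright(): [98]
pushright(55): [98, 55]
popleft(): [55]
pushright(73): [55, 73]
pushleft(11): [11, 55, 73]
pushright(30): [11, 55, 73, 30]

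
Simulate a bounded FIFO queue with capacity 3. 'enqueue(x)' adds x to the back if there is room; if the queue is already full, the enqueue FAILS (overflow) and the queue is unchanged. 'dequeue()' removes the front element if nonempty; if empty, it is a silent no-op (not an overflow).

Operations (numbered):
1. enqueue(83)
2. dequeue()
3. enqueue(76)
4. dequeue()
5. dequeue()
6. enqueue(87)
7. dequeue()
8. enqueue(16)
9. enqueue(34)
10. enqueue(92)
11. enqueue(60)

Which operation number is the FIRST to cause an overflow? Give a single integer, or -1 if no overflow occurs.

Answer: 11

Derivation:
1. enqueue(83): size=1
2. dequeue(): size=0
3. enqueue(76): size=1
4. dequeue(): size=0
5. dequeue(): empty, no-op, size=0
6. enqueue(87): size=1
7. dequeue(): size=0
8. enqueue(16): size=1
9. enqueue(34): size=2
10. enqueue(92): size=3
11. enqueue(60): size=3=cap → OVERFLOW (fail)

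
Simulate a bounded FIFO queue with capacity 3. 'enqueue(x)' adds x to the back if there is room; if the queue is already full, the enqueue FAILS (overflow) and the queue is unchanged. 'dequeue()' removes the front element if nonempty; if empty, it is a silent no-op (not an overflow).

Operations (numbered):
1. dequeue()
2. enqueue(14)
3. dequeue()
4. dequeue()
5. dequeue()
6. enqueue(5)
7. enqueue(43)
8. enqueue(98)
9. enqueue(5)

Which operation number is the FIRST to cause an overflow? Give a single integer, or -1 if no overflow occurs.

Answer: 9

Derivation:
1. dequeue(): empty, no-op, size=0
2. enqueue(14): size=1
3. dequeue(): size=0
4. dequeue(): empty, no-op, size=0
5. dequeue(): empty, no-op, size=0
6. enqueue(5): size=1
7. enqueue(43): size=2
8. enqueue(98): size=3
9. enqueue(5): size=3=cap → OVERFLOW (fail)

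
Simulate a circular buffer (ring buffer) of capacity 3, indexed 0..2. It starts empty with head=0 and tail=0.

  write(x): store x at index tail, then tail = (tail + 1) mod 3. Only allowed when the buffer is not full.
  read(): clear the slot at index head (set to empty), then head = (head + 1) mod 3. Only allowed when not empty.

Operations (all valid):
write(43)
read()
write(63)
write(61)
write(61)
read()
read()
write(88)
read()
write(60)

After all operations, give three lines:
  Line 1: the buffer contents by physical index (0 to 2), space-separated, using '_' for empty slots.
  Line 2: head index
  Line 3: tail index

write(43): buf=[43 _ _], head=0, tail=1, size=1
read(): buf=[_ _ _], head=1, tail=1, size=0
write(63): buf=[_ 63 _], head=1, tail=2, size=1
write(61): buf=[_ 63 61], head=1, tail=0, size=2
write(61): buf=[61 63 61], head=1, tail=1, size=3
read(): buf=[61 _ 61], head=2, tail=1, size=2
read(): buf=[61 _ _], head=0, tail=1, size=1
write(88): buf=[61 88 _], head=0, tail=2, size=2
read(): buf=[_ 88 _], head=1, tail=2, size=1
write(60): buf=[_ 88 60], head=1, tail=0, size=2

Answer: _ 88 60
1
0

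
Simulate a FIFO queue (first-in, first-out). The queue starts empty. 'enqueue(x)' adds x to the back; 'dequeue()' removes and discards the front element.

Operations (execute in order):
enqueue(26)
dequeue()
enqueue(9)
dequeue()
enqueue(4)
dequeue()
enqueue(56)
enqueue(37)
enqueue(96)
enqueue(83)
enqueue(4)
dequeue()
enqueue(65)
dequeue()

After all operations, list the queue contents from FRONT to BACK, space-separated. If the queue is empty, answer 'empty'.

Answer: 96 83 4 65

Derivation:
enqueue(26): [26]
dequeue(): []
enqueue(9): [9]
dequeue(): []
enqueue(4): [4]
dequeue(): []
enqueue(56): [56]
enqueue(37): [56, 37]
enqueue(96): [56, 37, 96]
enqueue(83): [56, 37, 96, 83]
enqueue(4): [56, 37, 96, 83, 4]
dequeue(): [37, 96, 83, 4]
enqueue(65): [37, 96, 83, 4, 65]
dequeue(): [96, 83, 4, 65]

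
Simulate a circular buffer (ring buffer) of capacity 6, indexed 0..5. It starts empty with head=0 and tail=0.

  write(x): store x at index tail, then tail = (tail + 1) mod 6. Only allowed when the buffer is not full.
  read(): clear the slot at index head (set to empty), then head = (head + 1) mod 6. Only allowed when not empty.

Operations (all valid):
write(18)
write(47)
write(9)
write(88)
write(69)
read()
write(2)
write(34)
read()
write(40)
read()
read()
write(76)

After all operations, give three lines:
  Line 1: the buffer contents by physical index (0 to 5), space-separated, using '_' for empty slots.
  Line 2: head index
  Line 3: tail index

write(18): buf=[18 _ _ _ _ _], head=0, tail=1, size=1
write(47): buf=[18 47 _ _ _ _], head=0, tail=2, size=2
write(9): buf=[18 47 9 _ _ _], head=0, tail=3, size=3
write(88): buf=[18 47 9 88 _ _], head=0, tail=4, size=4
write(69): buf=[18 47 9 88 69 _], head=0, tail=5, size=5
read(): buf=[_ 47 9 88 69 _], head=1, tail=5, size=4
write(2): buf=[_ 47 9 88 69 2], head=1, tail=0, size=5
write(34): buf=[34 47 9 88 69 2], head=1, tail=1, size=6
read(): buf=[34 _ 9 88 69 2], head=2, tail=1, size=5
write(40): buf=[34 40 9 88 69 2], head=2, tail=2, size=6
read(): buf=[34 40 _ 88 69 2], head=3, tail=2, size=5
read(): buf=[34 40 _ _ 69 2], head=4, tail=2, size=4
write(76): buf=[34 40 76 _ 69 2], head=4, tail=3, size=5

Answer: 34 40 76 _ 69 2
4
3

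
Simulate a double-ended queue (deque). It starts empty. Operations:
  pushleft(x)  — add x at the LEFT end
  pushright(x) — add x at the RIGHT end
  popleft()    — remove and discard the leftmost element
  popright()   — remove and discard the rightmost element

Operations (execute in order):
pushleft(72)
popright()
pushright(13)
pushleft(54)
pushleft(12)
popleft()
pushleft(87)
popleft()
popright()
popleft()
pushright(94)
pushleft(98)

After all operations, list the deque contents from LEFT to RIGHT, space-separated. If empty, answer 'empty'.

pushleft(72): [72]
popright(): []
pushright(13): [13]
pushleft(54): [54, 13]
pushleft(12): [12, 54, 13]
popleft(): [54, 13]
pushleft(87): [87, 54, 13]
popleft(): [54, 13]
popright(): [54]
popleft(): []
pushright(94): [94]
pushleft(98): [98, 94]

Answer: 98 94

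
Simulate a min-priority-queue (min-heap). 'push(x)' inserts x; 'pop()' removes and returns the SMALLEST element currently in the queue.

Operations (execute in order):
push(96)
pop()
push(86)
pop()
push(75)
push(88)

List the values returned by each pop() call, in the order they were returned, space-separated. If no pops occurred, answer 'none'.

Answer: 96 86

Derivation:
push(96): heap contents = [96]
pop() → 96: heap contents = []
push(86): heap contents = [86]
pop() → 86: heap contents = []
push(75): heap contents = [75]
push(88): heap contents = [75, 88]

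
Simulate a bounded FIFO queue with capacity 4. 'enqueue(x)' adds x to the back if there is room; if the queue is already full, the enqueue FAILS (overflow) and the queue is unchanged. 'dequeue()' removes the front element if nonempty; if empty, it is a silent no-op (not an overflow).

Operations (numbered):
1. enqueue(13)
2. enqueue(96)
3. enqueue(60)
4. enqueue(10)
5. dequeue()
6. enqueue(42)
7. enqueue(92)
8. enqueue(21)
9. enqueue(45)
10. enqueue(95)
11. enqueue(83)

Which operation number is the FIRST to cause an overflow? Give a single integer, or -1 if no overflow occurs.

1. enqueue(13): size=1
2. enqueue(96): size=2
3. enqueue(60): size=3
4. enqueue(10): size=4
5. dequeue(): size=3
6. enqueue(42): size=4
7. enqueue(92): size=4=cap → OVERFLOW (fail)
8. enqueue(21): size=4=cap → OVERFLOW (fail)
9. enqueue(45): size=4=cap → OVERFLOW (fail)
10. enqueue(95): size=4=cap → OVERFLOW (fail)
11. enqueue(83): size=4=cap → OVERFLOW (fail)

Answer: 7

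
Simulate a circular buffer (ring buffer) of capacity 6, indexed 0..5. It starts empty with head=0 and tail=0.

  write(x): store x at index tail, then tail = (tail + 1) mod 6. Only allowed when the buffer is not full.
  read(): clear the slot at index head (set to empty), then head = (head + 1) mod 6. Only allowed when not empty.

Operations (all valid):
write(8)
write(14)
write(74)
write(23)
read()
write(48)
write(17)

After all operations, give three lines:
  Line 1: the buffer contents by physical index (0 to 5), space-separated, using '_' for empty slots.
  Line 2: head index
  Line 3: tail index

Answer: _ 14 74 23 48 17
1
0

Derivation:
write(8): buf=[8 _ _ _ _ _], head=0, tail=1, size=1
write(14): buf=[8 14 _ _ _ _], head=0, tail=2, size=2
write(74): buf=[8 14 74 _ _ _], head=0, tail=3, size=3
write(23): buf=[8 14 74 23 _ _], head=0, tail=4, size=4
read(): buf=[_ 14 74 23 _ _], head=1, tail=4, size=3
write(48): buf=[_ 14 74 23 48 _], head=1, tail=5, size=4
write(17): buf=[_ 14 74 23 48 17], head=1, tail=0, size=5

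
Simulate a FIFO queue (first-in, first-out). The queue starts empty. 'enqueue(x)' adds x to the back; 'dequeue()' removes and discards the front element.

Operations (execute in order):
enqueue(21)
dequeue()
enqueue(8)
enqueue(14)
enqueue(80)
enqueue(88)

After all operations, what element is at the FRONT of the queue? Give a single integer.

enqueue(21): queue = [21]
dequeue(): queue = []
enqueue(8): queue = [8]
enqueue(14): queue = [8, 14]
enqueue(80): queue = [8, 14, 80]
enqueue(88): queue = [8, 14, 80, 88]

Answer: 8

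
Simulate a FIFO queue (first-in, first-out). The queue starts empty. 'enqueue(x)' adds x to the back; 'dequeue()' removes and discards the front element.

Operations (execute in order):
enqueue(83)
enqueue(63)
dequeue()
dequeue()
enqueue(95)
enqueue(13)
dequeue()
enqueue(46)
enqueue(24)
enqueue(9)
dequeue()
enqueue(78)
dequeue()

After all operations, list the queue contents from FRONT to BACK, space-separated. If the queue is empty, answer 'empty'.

Answer: 24 9 78

Derivation:
enqueue(83): [83]
enqueue(63): [83, 63]
dequeue(): [63]
dequeue(): []
enqueue(95): [95]
enqueue(13): [95, 13]
dequeue(): [13]
enqueue(46): [13, 46]
enqueue(24): [13, 46, 24]
enqueue(9): [13, 46, 24, 9]
dequeue(): [46, 24, 9]
enqueue(78): [46, 24, 9, 78]
dequeue(): [24, 9, 78]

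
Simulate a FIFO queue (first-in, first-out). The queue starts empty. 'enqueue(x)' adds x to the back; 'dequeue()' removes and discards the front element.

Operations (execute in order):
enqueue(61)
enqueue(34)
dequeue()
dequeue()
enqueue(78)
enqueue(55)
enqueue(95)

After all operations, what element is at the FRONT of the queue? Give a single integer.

enqueue(61): queue = [61]
enqueue(34): queue = [61, 34]
dequeue(): queue = [34]
dequeue(): queue = []
enqueue(78): queue = [78]
enqueue(55): queue = [78, 55]
enqueue(95): queue = [78, 55, 95]

Answer: 78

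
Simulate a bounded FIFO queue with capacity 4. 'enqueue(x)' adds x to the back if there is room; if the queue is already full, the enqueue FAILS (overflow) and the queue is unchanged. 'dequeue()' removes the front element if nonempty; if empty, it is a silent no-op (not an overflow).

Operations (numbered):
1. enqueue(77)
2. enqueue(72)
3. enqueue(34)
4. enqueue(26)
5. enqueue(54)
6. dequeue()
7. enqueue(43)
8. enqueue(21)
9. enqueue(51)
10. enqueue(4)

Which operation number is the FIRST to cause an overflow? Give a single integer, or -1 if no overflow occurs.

1. enqueue(77): size=1
2. enqueue(72): size=2
3. enqueue(34): size=3
4. enqueue(26): size=4
5. enqueue(54): size=4=cap → OVERFLOW (fail)
6. dequeue(): size=3
7. enqueue(43): size=4
8. enqueue(21): size=4=cap → OVERFLOW (fail)
9. enqueue(51): size=4=cap → OVERFLOW (fail)
10. enqueue(4): size=4=cap → OVERFLOW (fail)

Answer: 5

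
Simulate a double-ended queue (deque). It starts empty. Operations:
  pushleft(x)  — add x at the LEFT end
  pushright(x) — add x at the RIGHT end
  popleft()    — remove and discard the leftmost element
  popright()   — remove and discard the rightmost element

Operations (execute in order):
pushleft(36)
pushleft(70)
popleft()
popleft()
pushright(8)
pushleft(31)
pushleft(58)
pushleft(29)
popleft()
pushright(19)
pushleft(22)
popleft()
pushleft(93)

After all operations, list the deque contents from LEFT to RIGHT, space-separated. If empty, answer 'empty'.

Answer: 93 58 31 8 19

Derivation:
pushleft(36): [36]
pushleft(70): [70, 36]
popleft(): [36]
popleft(): []
pushright(8): [8]
pushleft(31): [31, 8]
pushleft(58): [58, 31, 8]
pushleft(29): [29, 58, 31, 8]
popleft(): [58, 31, 8]
pushright(19): [58, 31, 8, 19]
pushleft(22): [22, 58, 31, 8, 19]
popleft(): [58, 31, 8, 19]
pushleft(93): [93, 58, 31, 8, 19]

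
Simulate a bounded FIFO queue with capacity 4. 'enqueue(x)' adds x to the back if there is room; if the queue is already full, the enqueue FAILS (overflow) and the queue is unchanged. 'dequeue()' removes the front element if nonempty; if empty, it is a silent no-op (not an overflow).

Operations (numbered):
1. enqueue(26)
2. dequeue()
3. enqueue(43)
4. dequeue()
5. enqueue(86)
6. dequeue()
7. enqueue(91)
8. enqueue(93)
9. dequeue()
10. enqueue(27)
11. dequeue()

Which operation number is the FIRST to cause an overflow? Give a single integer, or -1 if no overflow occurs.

1. enqueue(26): size=1
2. dequeue(): size=0
3. enqueue(43): size=1
4. dequeue(): size=0
5. enqueue(86): size=1
6. dequeue(): size=0
7. enqueue(91): size=1
8. enqueue(93): size=2
9. dequeue(): size=1
10. enqueue(27): size=2
11. dequeue(): size=1

Answer: -1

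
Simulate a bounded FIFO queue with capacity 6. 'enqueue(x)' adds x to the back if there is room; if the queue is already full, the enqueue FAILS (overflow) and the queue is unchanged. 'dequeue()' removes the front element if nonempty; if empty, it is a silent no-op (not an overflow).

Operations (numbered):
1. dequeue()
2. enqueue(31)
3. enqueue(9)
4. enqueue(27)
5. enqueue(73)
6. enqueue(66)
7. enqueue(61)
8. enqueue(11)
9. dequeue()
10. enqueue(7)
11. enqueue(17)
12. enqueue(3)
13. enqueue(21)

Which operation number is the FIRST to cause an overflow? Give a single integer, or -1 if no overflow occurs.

1. dequeue(): empty, no-op, size=0
2. enqueue(31): size=1
3. enqueue(9): size=2
4. enqueue(27): size=3
5. enqueue(73): size=4
6. enqueue(66): size=5
7. enqueue(61): size=6
8. enqueue(11): size=6=cap → OVERFLOW (fail)
9. dequeue(): size=5
10. enqueue(7): size=6
11. enqueue(17): size=6=cap → OVERFLOW (fail)
12. enqueue(3): size=6=cap → OVERFLOW (fail)
13. enqueue(21): size=6=cap → OVERFLOW (fail)

Answer: 8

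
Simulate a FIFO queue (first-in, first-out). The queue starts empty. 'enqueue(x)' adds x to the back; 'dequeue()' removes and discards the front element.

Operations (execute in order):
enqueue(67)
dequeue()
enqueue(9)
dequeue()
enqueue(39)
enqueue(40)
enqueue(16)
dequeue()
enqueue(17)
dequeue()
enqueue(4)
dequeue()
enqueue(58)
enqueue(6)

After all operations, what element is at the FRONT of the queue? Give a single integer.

enqueue(67): queue = [67]
dequeue(): queue = []
enqueue(9): queue = [9]
dequeue(): queue = []
enqueue(39): queue = [39]
enqueue(40): queue = [39, 40]
enqueue(16): queue = [39, 40, 16]
dequeue(): queue = [40, 16]
enqueue(17): queue = [40, 16, 17]
dequeue(): queue = [16, 17]
enqueue(4): queue = [16, 17, 4]
dequeue(): queue = [17, 4]
enqueue(58): queue = [17, 4, 58]
enqueue(6): queue = [17, 4, 58, 6]

Answer: 17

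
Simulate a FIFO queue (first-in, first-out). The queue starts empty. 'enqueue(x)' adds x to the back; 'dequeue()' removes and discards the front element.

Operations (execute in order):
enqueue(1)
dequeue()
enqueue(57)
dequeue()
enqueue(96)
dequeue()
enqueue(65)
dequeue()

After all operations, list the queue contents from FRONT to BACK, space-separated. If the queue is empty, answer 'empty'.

enqueue(1): [1]
dequeue(): []
enqueue(57): [57]
dequeue(): []
enqueue(96): [96]
dequeue(): []
enqueue(65): [65]
dequeue(): []

Answer: empty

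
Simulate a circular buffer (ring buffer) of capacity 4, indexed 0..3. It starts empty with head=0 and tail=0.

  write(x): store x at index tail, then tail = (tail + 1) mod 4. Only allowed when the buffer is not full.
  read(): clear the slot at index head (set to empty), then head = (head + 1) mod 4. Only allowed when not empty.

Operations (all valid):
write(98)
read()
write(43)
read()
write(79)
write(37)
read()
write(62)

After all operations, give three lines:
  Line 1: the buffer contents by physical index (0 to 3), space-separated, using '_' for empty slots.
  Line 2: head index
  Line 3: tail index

write(98): buf=[98 _ _ _], head=0, tail=1, size=1
read(): buf=[_ _ _ _], head=1, tail=1, size=0
write(43): buf=[_ 43 _ _], head=1, tail=2, size=1
read(): buf=[_ _ _ _], head=2, tail=2, size=0
write(79): buf=[_ _ 79 _], head=2, tail=3, size=1
write(37): buf=[_ _ 79 37], head=2, tail=0, size=2
read(): buf=[_ _ _ 37], head=3, tail=0, size=1
write(62): buf=[62 _ _ 37], head=3, tail=1, size=2

Answer: 62 _ _ 37
3
1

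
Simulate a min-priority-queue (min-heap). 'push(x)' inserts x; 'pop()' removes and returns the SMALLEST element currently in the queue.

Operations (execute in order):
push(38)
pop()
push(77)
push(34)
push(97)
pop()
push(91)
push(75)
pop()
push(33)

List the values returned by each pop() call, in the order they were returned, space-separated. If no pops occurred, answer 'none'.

Answer: 38 34 75

Derivation:
push(38): heap contents = [38]
pop() → 38: heap contents = []
push(77): heap contents = [77]
push(34): heap contents = [34, 77]
push(97): heap contents = [34, 77, 97]
pop() → 34: heap contents = [77, 97]
push(91): heap contents = [77, 91, 97]
push(75): heap contents = [75, 77, 91, 97]
pop() → 75: heap contents = [77, 91, 97]
push(33): heap contents = [33, 77, 91, 97]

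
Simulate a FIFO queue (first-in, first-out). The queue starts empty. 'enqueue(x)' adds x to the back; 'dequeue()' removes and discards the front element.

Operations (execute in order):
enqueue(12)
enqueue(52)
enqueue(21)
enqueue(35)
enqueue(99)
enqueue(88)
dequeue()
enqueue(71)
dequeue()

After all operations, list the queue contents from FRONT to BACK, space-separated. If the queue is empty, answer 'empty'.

Answer: 21 35 99 88 71

Derivation:
enqueue(12): [12]
enqueue(52): [12, 52]
enqueue(21): [12, 52, 21]
enqueue(35): [12, 52, 21, 35]
enqueue(99): [12, 52, 21, 35, 99]
enqueue(88): [12, 52, 21, 35, 99, 88]
dequeue(): [52, 21, 35, 99, 88]
enqueue(71): [52, 21, 35, 99, 88, 71]
dequeue(): [21, 35, 99, 88, 71]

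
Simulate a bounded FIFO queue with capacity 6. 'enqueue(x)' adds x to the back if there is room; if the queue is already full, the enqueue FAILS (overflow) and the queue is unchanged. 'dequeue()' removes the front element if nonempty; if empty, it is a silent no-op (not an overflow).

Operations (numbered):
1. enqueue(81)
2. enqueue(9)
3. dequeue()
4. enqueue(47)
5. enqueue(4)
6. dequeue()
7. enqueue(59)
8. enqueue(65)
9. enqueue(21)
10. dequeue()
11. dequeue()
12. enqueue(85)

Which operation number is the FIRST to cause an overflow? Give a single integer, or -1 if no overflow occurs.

Answer: -1

Derivation:
1. enqueue(81): size=1
2. enqueue(9): size=2
3. dequeue(): size=1
4. enqueue(47): size=2
5. enqueue(4): size=3
6. dequeue(): size=2
7. enqueue(59): size=3
8. enqueue(65): size=4
9. enqueue(21): size=5
10. dequeue(): size=4
11. dequeue(): size=3
12. enqueue(85): size=4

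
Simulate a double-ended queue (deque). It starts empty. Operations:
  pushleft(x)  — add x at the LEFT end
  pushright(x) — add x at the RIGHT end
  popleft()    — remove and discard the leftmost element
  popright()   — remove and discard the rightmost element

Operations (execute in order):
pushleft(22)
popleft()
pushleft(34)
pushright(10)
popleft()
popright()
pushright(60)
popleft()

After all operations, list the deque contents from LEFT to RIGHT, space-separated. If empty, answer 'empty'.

Answer: empty

Derivation:
pushleft(22): [22]
popleft(): []
pushleft(34): [34]
pushright(10): [34, 10]
popleft(): [10]
popright(): []
pushright(60): [60]
popleft(): []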